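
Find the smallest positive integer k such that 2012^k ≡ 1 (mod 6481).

1620

The order of 2012 must divide p − 1 = 6480 = 2^4 · 3^4 · 5.
Divisors: 1, 2, 3, 4, 5, 6, 8, 9, 10, 12, 15, 16, 18, 20, 24, 27, 30, 36, 40, 45, 48, 54, 60, 72, 80, 81, 90, 108, 120, 135, 144, 162, 180, 216, 240, 270, 324, 360, 405, 432, 540, 648, 720, 810, 1080, 1296, 1620, 2160, 3240, 6480.
Check each in increasing order: 2012^1 ≡ 2012;  2012^2 ≡ 4000;  2012^3 ≡ 5079;  2012^4 ≡ 4892;  2012^5 ≡ 4546;  2012^6 ≡ 1861;  2012^8 ≡ 3812;  2012^9 ≡ 2721;  2012^10 ≡ 4688;  2012^12 ≡ 2467;  2012^15 ≡ 2120;  2012^16 ≡ 942;  2012^18 ≡ 2539;  2012^20 ≡ 273;  2012^24 ≡ 430;  2012^27 ≡ 6354;  2012^30 ≡ 3067;  2012^36 ≡ 4407;  2012^40 ≡ 3238;  2012^45 ≡ 1597;  2012^48 ≡ 3432;  2012^54 ≡ 3167;  2012^60 ≡ 2558;  2012^72 ≡ 4573;  2012^80 ≡ 4867;  2012^81 ≡ 6094;  2012^90 ≡ 3376;  2012^108 ≡ 3782;  2012^120 ≡ 4035;  2012^135 ≡ 5761;  2012^144 ≡ 4623;  2012^162 ≡ 706;  2012^180 ≡ 3778;  2012^216 ≡ 6438;  2012^240 ≡ 953;  2012^270 ≡ 6401;  2012^324 ≡ 5880;  2012^360 ≡ 2122;  2012^405 ≡ 5752;  2012^432 ≡ 1849;  2012^540 ≡ 6400;  2012^648 ≡ 4746;  2012^720 ≡ 5070;  2012^810 ≡ 6480;  2012^1080 ≡ 80;  2012^1296 ≡ 3041;  2012^1620 ≡ 1.
Smallest exponent giving 1 is 1620.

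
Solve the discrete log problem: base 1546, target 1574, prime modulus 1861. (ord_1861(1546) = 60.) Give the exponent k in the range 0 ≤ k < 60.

Baby-step giant-step with m = ceil(sqrt(60)) = 8.
Baby table (1546^j mod 1861 for j=0..7):
  0:1  1:1546  2:592  3:1481  4:596  5:221  6:1103  7:562
Giant step factor: 1546^(-8) ≡ 1077 (mod 1861).
Scan 1574·1077^i mod 1861 for i = 0, 1, …:
  i=0: 1574   i=1: 1688   i=2: 1640   i=3: 191
  i=4: 997   i=5: 1833   i=6: 1481
Match at i=6, j=3: k = 6·8 + 3 = 51.

51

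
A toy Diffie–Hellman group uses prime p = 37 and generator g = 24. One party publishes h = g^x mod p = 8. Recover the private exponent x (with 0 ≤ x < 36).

15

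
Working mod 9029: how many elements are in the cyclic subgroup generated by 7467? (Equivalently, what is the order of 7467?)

The order of 7467 must divide p − 1 = 9028 = 2^2 · 37 · 61.
Divisors: 1, 2, 4, 37, 61, 74, 122, 148, 244, 2257, 4514, 9028.
Check each in increasing order: 7467^1 ≡ 7467;  7467^2 ≡ 2014;  7467^4 ≡ 2175;  7467^37 ≡ 1164;  7467^61 ≡ 6300;  7467^74 ≡ 546;  7467^122 ≡ 7545;  7467^148 ≡ 159;  7467^244 ≡ 8209;  7467^2257 ≡ 4562;  7467^4514 ≡ 9028;  7467^9028 ≡ 1.
Smallest exponent giving 1 is 9028.

9028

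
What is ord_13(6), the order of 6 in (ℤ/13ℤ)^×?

The order of 6 must divide p − 1 = 12 = 2^2 · 3.
Divisors: 1, 2, 3, 4, 6, 12.
Check each in increasing order: 6^1 ≡ 6;  6^2 ≡ 10;  6^3 ≡ 8;  6^4 ≡ 9;  6^6 ≡ 12;  6^12 ≡ 1.
Smallest exponent giving 1 is 12.

12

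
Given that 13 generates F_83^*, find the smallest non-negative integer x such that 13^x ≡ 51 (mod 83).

Baby-step giant-step with m = ceil(sqrt(82)) = 10.
Baby table (13^j mod 83 for j=0..9):
  0:1  1:13  2:3  3:39  4:9  5:34  6:27  7:19
  8:81  9:57
Giant step factor: 13^(-10) ≡ 69 (mod 83).
Scan 51·69^i mod 83 for i = 0, 1, …:
  i=0: 51   i=1: 33   i=2: 36   i=3: 77
  i=4: 1
Match at i=4, j=0: x = 4·10 + 0 = 40.

40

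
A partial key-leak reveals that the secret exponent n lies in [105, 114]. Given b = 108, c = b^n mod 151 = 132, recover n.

105

Compute 108^105 mod 151 = 132, then multiply by 108 repeatedly:
  108^105=132
Found 132 at exponent 105.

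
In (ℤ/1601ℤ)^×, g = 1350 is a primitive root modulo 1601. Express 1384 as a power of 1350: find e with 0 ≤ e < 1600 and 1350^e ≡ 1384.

Baby-step giant-step with m = ceil(sqrt(1600)) = 40.
Baby table (1350^j mod 1601 for j=0..39):
  0:1  1:1350  2:562  3:1427  4:447  5:1474  6:1458  7:671
  8:1285  9:867  10:119  11:550  12:1237  13:107  14:360  15:897
  16:594  17:1400  18:820  19:709  20:1353  21:1410  22:1512  23:1526
  24:1214  25:1077  26:242  27:96  28:1520  29:1119  30:907  31:1286
  32:616  33:681  34:376  35:83  36:1581  37:217  38:1568  39:278
Giant step factor: 1350^(-40) ≡ 738 (mod 1601).
Scan 1384·738^i mod 1601 for i = 0, 1, …:
  i=0: 1384   i=1: 1555   i=2: 1274   i=3: 425
  i=4: 1455   i=5: 1120   i=6: 444   i=7: 1068
  i=8: 492   i=9: 1270     …   i=19: 432
  i=20: 217
Match at i=20, j=37: e = 20·40 + 37 = 837.

837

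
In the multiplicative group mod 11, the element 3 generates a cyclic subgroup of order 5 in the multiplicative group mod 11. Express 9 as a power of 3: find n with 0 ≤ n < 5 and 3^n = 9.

2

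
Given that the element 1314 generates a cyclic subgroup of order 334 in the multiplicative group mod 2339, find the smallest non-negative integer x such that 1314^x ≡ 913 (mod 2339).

Baby-step giant-step with m = ceil(sqrt(334)) = 19.
Baby table (1314^j mod 2339 for j=0..18):
  0:1  1:1314  2:414  3:1348  4:649  5:1390  6:2040  7:66
  8:181  9:1595  10:86  11:732  12:519  13:1317  14:2017  15:251
  16:15  17:998  18:1532
Giant step factor: 1314^(-19) ≡ 1534 (mod 2339).
Scan 913·1534^i mod 2339 for i = 0, 1, …:
  i=0: 913   i=1: 1820   i=2: 1453   i=3: 2174
  i=4: 1841   i=5: 921   i=6: 58   i=7: 90
  i=8: 59   i=9: 1624   i=10: 181
Match at i=10, j=8: x = 10·19 + 8 = 198.

198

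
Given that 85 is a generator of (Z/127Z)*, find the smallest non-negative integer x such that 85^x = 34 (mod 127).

16

Successive powers of 85 modulo 127:
  85^0=1  85^1=85  85^2=113  85^3=80  85^4=69  85^5=23
  85^6=50  85^7=59  85^8=62  85^9=63  85^10=21  85^11=7
  85^12=87  85^13=29  85^14=52  85^15=102  85^16=34
So 85^16 ≡ 34 (mod 127), giving x = 16.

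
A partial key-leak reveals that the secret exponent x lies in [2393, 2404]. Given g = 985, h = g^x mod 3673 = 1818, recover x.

Compute 985^2393 mod 3673 = 448, then multiply by 985 repeatedly:
  985^2393=448  985^2394=520  985^2395=1653  985^2396=1066  985^2397=3205
  985^2398=1818
Found 1818 at exponent 2398.

2398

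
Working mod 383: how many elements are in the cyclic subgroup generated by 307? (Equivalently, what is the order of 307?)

382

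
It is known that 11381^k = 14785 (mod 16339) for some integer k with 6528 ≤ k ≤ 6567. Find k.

6533

Compute 11381^6528 mod 16339 = 9436, then multiply by 11381 repeatedly:
  11381^6528=9436  11381^6529=11208  11381^6530=16014  11381^6531=10128  11381^6532=11462
  11381^6533=14785
Found 14785 at exponent 6533.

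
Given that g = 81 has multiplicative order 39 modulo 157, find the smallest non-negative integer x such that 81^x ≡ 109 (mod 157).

16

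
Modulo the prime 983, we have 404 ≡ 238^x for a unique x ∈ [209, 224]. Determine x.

221

Compute 238^209 mod 983 = 911, then multiply by 238 repeatedly:
  238^209=911  238^210=558  238^211=99  238^212=953  238^213=724
  238^214=287  238^215=479  238^216=957  238^217=693  238^218=773
  238^219=153  238^220=43  238^221=404
Found 404 at exponent 221.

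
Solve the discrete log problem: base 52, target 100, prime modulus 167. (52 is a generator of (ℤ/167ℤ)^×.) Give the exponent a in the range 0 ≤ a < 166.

122

Baby-step giant-step with m = ceil(sqrt(166)) = 13.
Baby table (52^j mod 167 for j=0..12):
  0:1  1:52  2:32  3:161  4:22  5:142  6:36  7:35
  8:150  9:118  10:124  11:102  12:127
Giant step factor: 52^(-13) ≡ 156 (mod 167).
Scan 100·156^i mod 167 for i = 0, 1, …:
  i=0: 100   i=1: 69   i=2: 76   i=3: 166
  i=4: 11   i=5: 46   i=6: 162   i=7: 55
  i=8: 63   i=9: 142
Match at i=9, j=5: a = 9·13 + 5 = 122.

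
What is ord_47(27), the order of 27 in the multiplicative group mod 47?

The order of 27 must divide p − 1 = 46 = 2 · 23.
Divisors: 1, 2, 23, 46.
Check each in increasing order: 27^1 ≡ 27;  27^2 ≡ 24;  27^23 ≡ 1.
Smallest exponent giving 1 is 23.

23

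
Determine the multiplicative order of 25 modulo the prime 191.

19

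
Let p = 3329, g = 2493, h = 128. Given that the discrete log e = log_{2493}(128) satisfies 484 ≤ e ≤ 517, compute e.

486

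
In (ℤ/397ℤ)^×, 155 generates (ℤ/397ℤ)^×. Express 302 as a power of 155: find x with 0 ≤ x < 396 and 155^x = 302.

291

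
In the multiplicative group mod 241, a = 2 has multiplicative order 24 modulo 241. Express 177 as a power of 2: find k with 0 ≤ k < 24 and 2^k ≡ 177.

Successive powers of 2 modulo 241:
  2^0=1  2^1=2  2^2=4  2^3=8  2^4=16  2^5=32
  2^6=64  2^7=128  2^8=15  2^9=30  2^10=60  2^11=120
  2^12=240  2^13=239  2^14=237  2^15=233  2^16=225  2^17=209
  2^18=177
So 2^18 ≡ 177 (mod 241), giving k = 18.

18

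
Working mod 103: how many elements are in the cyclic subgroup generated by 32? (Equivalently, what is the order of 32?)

The order of 32 must divide p − 1 = 102 = 2 · 3 · 17.
Divisors: 1, 2, 3, 6, 17, 34, 51, 102.
Check each in increasing order: 32^1 ≡ 32;  32^2 ≡ 97;  32^3 ≡ 14;  32^6 ≡ 93;  32^17 ≡ 46;  32^34 ≡ 56;  32^51 ≡ 1.
Smallest exponent giving 1 is 51.

51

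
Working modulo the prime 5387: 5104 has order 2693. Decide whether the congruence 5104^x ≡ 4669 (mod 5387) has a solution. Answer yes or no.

no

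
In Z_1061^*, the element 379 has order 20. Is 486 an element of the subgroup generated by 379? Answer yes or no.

no

486 ∈ ⟨379⟩ iff 486^20 ≡ 1 (mod 1061), since |⟨379⟩| = 20.
486^20 mod 1061 = 852.
Since 852 ≠ 1, 486 does not lie in the subgroup.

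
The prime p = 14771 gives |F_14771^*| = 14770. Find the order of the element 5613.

The order of 5613 must divide p − 1 = 14770 = 2 · 5 · 7 · 211.
Divisors: 1, 2, 5, 7, 10, 14, 35, 70, 211, 422, 1055, 1477, 2110, 2954, 7385, 14770.
Check each in increasing order: 5613^1 ≡ 5613;  5613^2 ≡ 13997;  5613^5 ≡ 10209;  5613^7 ≡ 719;  5613^10 ≡ 14276;  5613^14 ≡ 14747;  5613^35 ≡ 556;  5613^70 ≡ 13716;  5613^211 ≡ 8448;  5613^422 ≡ 10003;  5613^1055 ≡ 11433;  5613^1477 ≡ 7217;  5613^2110 ≡ 4910;  5613^2954 ≡ 2543;  5613^7385 ≡ 14770;  5613^14770 ≡ 1.
Smallest exponent giving 1 is 14770.

14770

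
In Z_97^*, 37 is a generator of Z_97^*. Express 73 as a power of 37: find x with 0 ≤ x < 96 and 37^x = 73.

52

Baby-step giant-step with m = ceil(sqrt(96)) = 10.
Baby table (37^j mod 97 for j=0..9):
  0:1  1:37  2:11  3:19  4:24  5:15  6:70  7:68
  8:91  9:69
Giant step factor: 37^(-10) ≡ 72 (mod 97).
Scan 73·72^i mod 97 for i = 0, 1, …:
  i=0: 73   i=1: 18   i=2: 35   i=3: 95
  i=4: 50   i=5: 11
Match at i=5, j=2: x = 5·10 + 2 = 52.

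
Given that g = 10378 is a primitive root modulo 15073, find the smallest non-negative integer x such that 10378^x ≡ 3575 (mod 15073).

13537

Baby-step giant-step with m = ceil(sqrt(15072)) = 123.
Baby table (10378^j mod 15073 for j=0..122):
  0:1  1:10378  2:6299  3:14494  4:5265  5:545  6:3635  7:11384
  8:978  9:5555  10:10638  11:6512  12:9277  13:5455  14:12875  15:9678
  16:6885  17:6510  18:3594  19:7930  20:14033  21:14221  22:5795  23:14313
  24:10972  25:5974  26:2923  27:8018  28:7844  29:10832  30:62  31:10370
  32:13713  33:9321  34:9897  35:3644  36:14348  37:12450  38:344  39:12804
  40:11417  41:11846  42:2400  43:6604  44:14454  45:12189  46:4826  47:11722
  48:11806  49:9324  50:10885  51:7468  52:12611  53:13172  54:1979  55:8636
  56:350  57:14780  58:3992  59:8372  60:3844  61:9874  62:6118  63:5128
  64:10694  65:14906  66:269  67:3177  68:6255  69:10052  70:14496  71:10948
  72:13143  73:2477  74:6841  75:2068  76:12825  77:3260  78:8468  79:5314
  80:11658  81:10826  82:13159  83:2722  84:2114  85:7877  86:6627  87:11980
  88:6336  89:6582  90:12233  91:9268  92:2491  93:1403  94:14889  95:4719
  96:1605  97:1025  98:10985  99:5231  100:9445  101:491  102:924  103:2844
  104:2098  105:7632  106:11354  107:6171  108:12534  109:12935  110:14365  111:8000
  112:1916  113:2961  114:10484  115:6038  116:3903  117:4183  118:934  119:1113
  120:4796  121:1842  122:3712
Giant step factor: 10378^(-123) ≡ 4790 (mod 15073).
Scan 3575·4790^i mod 15073 for i = 0, 1, …:
  i=0: 3575   i=1: 1322   i=2: 1720   i=3: 8942
  i=4: 9787   i=5: 2700   i=6: 366   i=7: 4672
  i=8: 10548   i=9: 224     …   i=109: 12816
  i=110: 11384
Match at i=110, j=7: x = 110·123 + 7 = 13537.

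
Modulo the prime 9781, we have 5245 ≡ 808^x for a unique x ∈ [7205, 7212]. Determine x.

7207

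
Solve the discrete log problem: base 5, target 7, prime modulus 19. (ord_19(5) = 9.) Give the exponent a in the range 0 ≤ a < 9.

Successive powers of 5 modulo 19:
  5^0=1  5^1=5  5^2=6  5^3=11  5^4=17  5^5=9
  5^6=7
So 5^6 ≡ 7 (mod 19), giving a = 6.

6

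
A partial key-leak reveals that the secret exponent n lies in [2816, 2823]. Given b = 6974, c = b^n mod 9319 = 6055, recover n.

2823

Compute 6974^2816 mod 9319 = 2838, then multiply by 6974 repeatedly:
  6974^2816=2838  6974^2817=7975  6974^2818=1858  6974^2819=4282  6974^2820=4592
  6974^2821=4524  6974^2822=5561  6974^2823=6055
Found 6055 at exponent 2823.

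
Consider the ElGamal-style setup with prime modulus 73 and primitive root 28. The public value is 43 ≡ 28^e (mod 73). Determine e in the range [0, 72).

51

Baby-step giant-step with m = ceil(sqrt(72)) = 9.
Baby table (28^j mod 73 for j=0..8):
  0:1  1:28  2:54  3:52  4:69  5:34  6:3  7:11
  8:16
Giant step factor: 28^(-9) ≡ 22 (mod 73).
Scan 43·22^i mod 73 for i = 0, 1, …:
  i=0: 43   i=1: 70   i=2: 7   i=3: 8
  i=4: 30   i=5: 3
Match at i=5, j=6: e = 5·9 + 6 = 51.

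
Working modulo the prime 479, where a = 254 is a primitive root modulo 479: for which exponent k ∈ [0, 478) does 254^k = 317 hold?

205

Baby-step giant-step with m = ceil(sqrt(478)) = 22.
Baby table (254^j mod 479 for j=0..21):
  0:1  1:254  2:330  3:474  4:167  5:266  6:25  7:123
  8:107  9:354  10:343  11:423  12:146  13:201  14:280  15:228
  16:432  17:37  18:297  19:235  20:294  21:431
Giant step factor: 254^(-22) ≡ 181 (mod 479).
Scan 317·181^i mod 479 for i = 0, 1, …:
  i=0: 317   i=1: 376   i=2: 38   i=3: 172
  i=4: 476   i=5: 415   i=6: 391   i=7: 358
  i=8: 133   i=9: 123
Match at i=9, j=7: k = 9·22 + 7 = 205.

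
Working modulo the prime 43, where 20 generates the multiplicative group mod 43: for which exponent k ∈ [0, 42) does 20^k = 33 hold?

Baby-step giant-step with m = ceil(sqrt(42)) = 7.
Baby table (20^j mod 43 for j=0..6):
  0:1  1:20  2:13  3:2  4:40  5:26  6:4
Giant step factor: 20^(-7) ≡ 7 (mod 43).
Scan 33·7^i mod 43 for i = 0, 1, …:
  i=0: 33   i=1: 16   i=2: 26
Match at i=2, j=5: k = 2·7 + 5 = 19.

19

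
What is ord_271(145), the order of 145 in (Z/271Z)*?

The order of 145 must divide p − 1 = 270 = 2 · 3^3 · 5.
Divisors: 1, 2, 3, 5, 6, 9, 10, 15, 18, 27, 30, 45, 54, 90, 135, 270.
Check each in increasing order: 145^1 ≡ 145;  145^2 ≡ 158;  145^3 ≡ 146;  145^5 ≡ 33;  145^6 ≡ 178;  145^9 ≡ 243;  145^10 ≡ 5;  145^15 ≡ 165;  145^18 ≡ 242;  145^27 ≡ 270;  145^30 ≡ 125;  145^45 ≡ 29;  145^54 ≡ 1.
Smallest exponent giving 1 is 54.

54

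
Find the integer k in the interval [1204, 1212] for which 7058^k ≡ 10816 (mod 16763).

1212

Compute 7058^1204 mod 16763 = 6291, then multiply by 7058 repeatedly:
  7058^1204=6291  7058^1205=13454  7058^1206=12700  7058^1207=4839  7058^1208=7431
  7058^1209=13334  7058^1210=3890  7058^1211=14589  7058^1212=10816
Found 10816 at exponent 1212.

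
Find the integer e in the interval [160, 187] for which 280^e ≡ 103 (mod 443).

178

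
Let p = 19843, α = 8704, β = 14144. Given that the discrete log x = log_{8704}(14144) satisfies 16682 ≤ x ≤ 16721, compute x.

16687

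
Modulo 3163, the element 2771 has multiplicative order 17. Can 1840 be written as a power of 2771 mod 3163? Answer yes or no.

yes

⟨2771⟩ has order 17; its elements mod 3163 are {1, 409, 804, 985, 1132, 1164, 1190, 1534, 1626, 1644, 1840, 2239, 2347, 2771, 2805, 2929, 3047}.
1840 is in this set.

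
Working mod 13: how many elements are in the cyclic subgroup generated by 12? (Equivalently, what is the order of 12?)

2

The order of 12 must divide p − 1 = 12 = 2^2 · 3.
Divisors: 1, 2, 3, 4, 6, 12.
Check each in increasing order: 12^1 ≡ 12;  12^2 ≡ 1.
Smallest exponent giving 1 is 2.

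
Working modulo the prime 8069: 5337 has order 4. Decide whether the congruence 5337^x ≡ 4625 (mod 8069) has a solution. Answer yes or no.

no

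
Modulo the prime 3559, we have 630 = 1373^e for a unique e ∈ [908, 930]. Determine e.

910

Compute 1373^908 mod 3559 = 1113, then multiply by 1373 repeatedly:
  1373^908=1113  1373^909=1338  1373^910=630
Found 630 at exponent 910.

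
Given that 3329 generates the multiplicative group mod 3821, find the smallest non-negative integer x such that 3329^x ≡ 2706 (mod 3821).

3630

Baby-step giant-step with m = ceil(sqrt(3820)) = 62.
Baby table (3329^j mod 3821 for j=0..61):
  0:1  1:3329  2:1341  3:1261  4:2411  5:2119  6:585  7:2576
  8:1180  9:232  10:486  11:1611  12:2156  13:1486  14:2520  15:1985
  16:1556  17:2469  18:330  19:1943  20:3115  21:3462  22:862  23:27
  24:2000  25:1818  26:3479  27:140  28:3719  29:511  30:774  31:1292
  32:2443  33:1659  34:1466  35:897  36:1912  37:3083  38:101  39:3802
  40:1706  41:1268  42:2788  43:43  44:1770  45:348  46:729  47:506
  48:3234  49:2229  50:3780  51:1067  52:2334  53:1793  54:495  55:1004
  56:2762  57:1372  58:1293  59:1951  60:3000  61:2727
Giant step factor: 3329^(-62) ≡ 216 (mod 3821).
Scan 2706·216^i mod 3821 for i = 0, 1, …:
  i=0: 2706   i=1: 3704   i=2: 1475   i=3: 1457
  i=4: 1390   i=5: 2202   i=6: 1828   i=7: 1285
  i=8: 2448   i=9: 1470     …   i=57: 679
  i=58: 1466
Match at i=58, j=34: x = 58·62 + 34 = 3630.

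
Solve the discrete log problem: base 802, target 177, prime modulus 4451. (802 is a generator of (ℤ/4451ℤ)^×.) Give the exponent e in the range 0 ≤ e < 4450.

203

Baby-step giant-step with m = ceil(sqrt(4450)) = 67.
Baby table (802^j mod 4451 for j=0..66):
  0:1  1:802  2:2260  3:963  4:2303  5:4292  6:1561  7:1191
  8:2668  9:3256  10:3026  11:1057  12:2024  13:3084  14:3063  15:4025
  16:1075  17:3107  18:3705  19:2593  20:969  21:2664  22:48  23:2888
  24:1656  25:1714  26:3720  27:1270  28:3712  29:3756  30:3436  31:503
  32:2816  33:1775  34:3681  35:1149  36:141  37:1807  38:2639  39:2253
  40:4251  41:4287  42:2002  43:3244  44:2304  45:643  46:3821  47:2154
  48:520  49:3097  50:136  51:2248  52:241  53:1889  54:1638  55:631
  56:3099  57:1740  58:2317  59:2167  60:2044  61:1320  62:3753  63:1030
  64:2625  65:4378  66:3768
Giant step factor: 802^(-67) ≡ 3418 (mod 4451).
Scan 177·3418^i mod 4451 for i = 0, 1, …:
  i=0: 177   i=1: 4101   i=2: 1019   i=3: 2260
Match at i=3, j=2: e = 3·67 + 2 = 203.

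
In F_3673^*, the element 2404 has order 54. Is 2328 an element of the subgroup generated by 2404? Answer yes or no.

2328 ∈ ⟨2404⟩ iff 2328^54 ≡ 1 (mod 3673), since |⟨2404⟩| = 54.
2328^54 mod 3673 = 2676.
Since 2676 ≠ 1, 2328 does not lie in the subgroup.

no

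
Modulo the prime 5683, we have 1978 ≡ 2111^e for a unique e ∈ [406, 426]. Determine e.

418

Compute 2111^406 mod 5683 = 1118, then multiply by 2111 repeatedly:
  2111^406=1118  2111^407=1653  2111^408=121  2111^409=5379  2111^410=435
  2111^411=3322  2111^412=5603  2111^413=1610  2111^414=276  2111^415=2970
  2111^416=1321  2111^417=3961  2111^418=1978
Found 1978 at exponent 418.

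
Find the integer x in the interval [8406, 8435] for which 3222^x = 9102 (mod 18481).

8429

Compute 3222^8406 mod 18481 = 17010, then multiply by 3222 repeatedly:
  3222^8406=17010  3222^8407=10055  3222^8408=17  3222^8409=17812  3222^8410=6759
  3222^8411=6880  3222^8412=8641  3222^8413=8916  3222^8414=7878  3222^8415=8503
  3222^8416=7824  3222^8417=844  3222^8418=2661  3222^8419=17039  3222^8420=11088
  3222^8421=1763  3222^8422=6719  3222^8423=7367  3222^8424=6870  3222^8425=13383
  3222^8426=3853  3222^8427=13615  3222^8428=12117  3222^8429=9102
Found 9102 at exponent 8429.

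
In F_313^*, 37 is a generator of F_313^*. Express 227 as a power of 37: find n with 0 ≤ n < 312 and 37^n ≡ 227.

41

Baby-step giant-step with m = ceil(sqrt(312)) = 18.
Baby table (37^j mod 313 for j=0..17):
  0:1  1:37  2:117  3:260  4:230  5:59  6:305  7:17
  8:3  9:111  10:38  11:154  12:64  13:177  14:289  15:51
  16:9  17:20
Giant step factor: 37^(-18) ≡ 162 (mod 313).
Scan 227·162^i mod 313 for i = 0, 1, …:
  i=0: 227   i=1: 153   i=2: 59
Match at i=2, j=5: n = 2·18 + 5 = 41.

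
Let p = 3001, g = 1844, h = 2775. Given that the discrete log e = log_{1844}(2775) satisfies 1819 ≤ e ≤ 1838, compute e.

1838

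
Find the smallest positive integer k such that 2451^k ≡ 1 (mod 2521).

630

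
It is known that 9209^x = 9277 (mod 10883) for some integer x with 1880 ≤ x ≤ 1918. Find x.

1903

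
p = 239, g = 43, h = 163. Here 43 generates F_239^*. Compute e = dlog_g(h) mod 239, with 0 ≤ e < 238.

154

Baby-step giant-step with m = ceil(sqrt(238)) = 16.
Baby table (43^j mod 239 for j=0..15):
  0:1  1:43  2:176  3:159  4:145  5:21  6:186  7:111
  8:232  9:177  10:202  11:82  12:180  13:92  14:132  15:179
Giant step factor: 43^(-16) ≡ 200 (mod 239).
Scan 163·200^i mod 239 for i = 0, 1, …:
  i=0: 163   i=1: 96   i=2: 80   i=3: 226
  i=4: 29   i=5: 64   i=6: 133   i=7: 71
  i=8: 99   i=9: 202
Match at i=9, j=10: e = 9·16 + 10 = 154.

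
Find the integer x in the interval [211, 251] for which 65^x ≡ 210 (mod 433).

Compute 65^211 mod 433 = 303, then multiply by 65 repeatedly:
  65^211=303  65^212=210
Found 210 at exponent 212.

212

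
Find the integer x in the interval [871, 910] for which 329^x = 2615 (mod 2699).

902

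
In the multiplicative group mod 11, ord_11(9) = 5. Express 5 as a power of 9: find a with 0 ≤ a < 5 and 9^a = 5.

Successive powers of 9 modulo 11:
  9^0=1  9^1=9  9^2=4  9^3=3  9^4=5
So 9^4 ≡ 5 (mod 11), giving a = 4.

4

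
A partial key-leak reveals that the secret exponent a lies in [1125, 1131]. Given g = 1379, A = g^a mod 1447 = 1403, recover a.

Compute 1379^1125 mod 1447 = 1403, then multiply by 1379 repeatedly:
  1379^1125=1403
Found 1403 at exponent 1125.

1125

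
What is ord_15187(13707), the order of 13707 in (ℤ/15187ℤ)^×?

7593

The order of 13707 must divide p − 1 = 15186 = 2 · 3 · 2531.
Divisors: 1, 2, 3, 6, 2531, 5062, 7593, 15186.
Check each in increasing order: 13707^1 ≡ 13707;  13707^2 ≡ 3472;  13707^3 ≡ 9833;  13707^6 ≡ 7447;  13707^2531 ≡ 14224;  13707^5062 ≡ 962;  13707^7593 ≡ 1.
Smallest exponent giving 1 is 7593.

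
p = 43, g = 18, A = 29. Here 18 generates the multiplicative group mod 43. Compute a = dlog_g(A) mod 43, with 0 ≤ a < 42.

13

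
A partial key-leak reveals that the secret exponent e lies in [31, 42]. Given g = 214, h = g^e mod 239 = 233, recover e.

Compute 214^31 mod 239 = 181, then multiply by 214 repeatedly:
  214^31=181  214^32=16  214^33=78  214^34=201  214^35=233
Found 233 at exponent 35.

35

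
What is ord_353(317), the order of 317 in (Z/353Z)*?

The order of 317 must divide p − 1 = 352 = 2^5 · 11.
Divisors: 1, 2, 4, 8, 11, 16, 22, 32, 44, 88, 176, 352.
Check each in increasing order: 317^1 ≡ 317;  317^2 ≡ 237;  317^4 ≡ 42;  317^8 ≡ 352;  317^11 ≡ 60;  317^16 ≡ 1.
Smallest exponent giving 1 is 16.

16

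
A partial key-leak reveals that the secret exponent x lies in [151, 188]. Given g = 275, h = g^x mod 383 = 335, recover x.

161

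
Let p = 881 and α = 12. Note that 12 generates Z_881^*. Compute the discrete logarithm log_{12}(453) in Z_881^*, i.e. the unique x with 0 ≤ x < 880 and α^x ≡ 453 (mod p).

Baby-step giant-step with m = ceil(sqrt(880)) = 30.
Baby table (12^j mod 881 for j=0..29):
  0:1  1:12  2:144  3:847  4:473  5:390  6:275  7:657
  8:836  9:341  10:568  11:649  12:740  13:70  14:840  15:389
  16:263  17:513  18:870  19:749  20:178  21:374  22:83  23:115
  24:499  25:702  26:495  27:654  28:800  29:790
Giant step factor: 12^(-30) ≡ 643 (mod 881).
Scan 453·643^i mod 881 for i = 0, 1, …:
  i=0: 453   i=1: 549   i=2: 607   i=3: 18
  i=4: 121   i=5: 275
Match at i=5, j=6: x = 5·30 + 6 = 156.

156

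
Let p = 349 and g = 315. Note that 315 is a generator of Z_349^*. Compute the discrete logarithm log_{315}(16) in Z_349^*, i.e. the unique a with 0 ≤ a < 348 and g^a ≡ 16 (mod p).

172

Baby-step giant-step with m = ceil(sqrt(348)) = 19.
Baby table (315^j mod 349 for j=0..18):
  0:1  1:315  2:109  3:133  4:15  5:188  6:239  7:250
  8:225  9:28  10:95  11:260  12:234  13:71  14:29  15:61
  16:20  17:18  18:86
Giant step factor: 315^(-19) ≡ 193 (mod 349).
Scan 16·193^i mod 349 for i = 0, 1, …:
  i=0: 16   i=1: 296   i=2: 241   i=3: 96
  i=4: 31   i=5: 50   i=6: 227   i=7: 186
  i=8: 300   i=9: 315
Match at i=9, j=1: a = 9·19 + 1 = 172.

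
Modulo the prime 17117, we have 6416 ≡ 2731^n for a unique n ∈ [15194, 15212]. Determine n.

Compute 2731^15194 mod 17117 = 14381, then multiply by 2731 repeatedly:
  2731^15194=14381  2731^15195=8113  2731^15196=7205  2731^15197=9422  2731^15198=4631
  2731^15199=14915  2731^15200=11522  2731^15201=5536  2731^15202=4505  2731^15203=13149
  2731^15204=15570  2731^15205=3042  2731^15206=5957  2731^15207=7417  2731^15208=6416
Found 6416 at exponent 15208.

15208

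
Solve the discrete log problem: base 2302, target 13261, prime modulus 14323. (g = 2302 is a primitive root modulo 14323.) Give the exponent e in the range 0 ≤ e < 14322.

5417

Baby-step giant-step with m = ceil(sqrt(14322)) = 120.
Baby table (2302^j mod 14323 for j=0..119):
  0:1  1:2302  2:14017  3:11738  4:7698  5:3245  6:7707  7:9640
  8:4953  9:698  10:2620  11:1257  12:368  13:2079  14:1976  15:8361
  16:11233  17:5351  18:222  19:9739  20:3683  21:13373  22:4519  23:4240
  24:6517  25:5953  26:11018  27:11726  28:8720  29:6917  30:10081  31:3202
  32:8982  33:8475  34:1524  35:13436  36:6315  37:13608  38:1215  39:3945
  40:608  41:10285  42:151  43:3850  44:11086  45:10709  46:2235  47:3013
  48:3594  49:9017  50:3107  51:5137  52:8899  53:3608  54:12599  55:13146
  56:11916  57:2087  58:6069  59:5913  60:4876  61:9643  62:11859  63:14103
  64:9188  65:10028  66:10103  67:10877  68:2250  69:8897  70:13327  71:13211
  72:3993  73:10843  74:9920  75:4978  76:956  77:9293  78:8247  79:6619
  80:11589  81:8452  82:5870  83:6151  84:8478  85:8430  86:12518  87:12883
  88:8056  89:10950  90:12743  91:882  92:10821  93:2245  94:11710  95:534
  96:11813  97:8472  98:8941  99:31  100:14070  101:4837  102:5803  103:9470
  104:334  105:9749  106:12380  107:10313  108:7315  109:9605  110:10321  111:11408
  112:7157  113:3964  114:1377  115:4471  116:8328  117:6882  118:1126  119:13912
Giant step factor: 2302^(-120) ≡ 4614 (mod 14323).
Scan 13261·4614^i mod 14323 for i = 0, 1, …:
  i=0: 13261   i=1: 12721   i=2: 13363   i=3: 10690
  i=4: 9571   i=5: 2785   i=6: 2259   i=7: 10205
  i=8: 6169   i=9: 3965     …   i=44: 9019
  i=45: 5351
Match at i=45, j=17: e = 45·120 + 17 = 5417.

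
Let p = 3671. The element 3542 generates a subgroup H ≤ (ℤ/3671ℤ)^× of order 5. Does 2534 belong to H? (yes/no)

⟨3542⟩ has order 5; its elements mod 3671 are {1, 846, 996, 1957, 3542}.
2534 is not in this set.

no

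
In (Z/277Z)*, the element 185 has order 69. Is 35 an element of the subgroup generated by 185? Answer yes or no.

35 ∈ ⟨185⟩ iff 35^69 ≡ 1 (mod 277), since |⟨185⟩| = 69.
35^69 mod 277 = 60.
Since 60 ≠ 1, 35 does not lie in the subgroup.

no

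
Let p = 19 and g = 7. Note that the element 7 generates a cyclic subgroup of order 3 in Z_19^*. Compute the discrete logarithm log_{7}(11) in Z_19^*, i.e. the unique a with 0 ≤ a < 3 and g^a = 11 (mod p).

Successive powers of 7 modulo 19:
  7^0=1  7^1=7  7^2=11
So 7^2 ≡ 11 (mod 19), giving a = 2.

2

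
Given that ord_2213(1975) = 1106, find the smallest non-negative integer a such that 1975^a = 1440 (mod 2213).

73

Baby-step giant-step with m = ceil(sqrt(1106)) = 34.
Baby table (1975^j mod 2213 for j=0..33):
  0:1  1:1975  2:1319  3:324  4:343  5:247  6:965  7:482
  8:360  9:627  10:1258  11:1564  12:1765  13:400  14:2172  15:906
  16:1246  17:2207  18:1428  19:938  20:269  21:155  22:731  23:849
  24:1534  25:53  26:664  27:1304  28:1681  29:475  30:2026  31:246
  32:1203  33:1376
Giant step factor: 1975^(-34) ≡ 1168 (mod 2213).
Scan 1440·1168^i mod 2213 for i = 0, 1, …:
  i=0: 1440   i=1: 40   i=2: 247
Match at i=2, j=5: a = 2·34 + 5 = 73.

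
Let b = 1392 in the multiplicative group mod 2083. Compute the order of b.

2082

The order of 1392 must divide p − 1 = 2082 = 2 · 3 · 347.
Divisors: 1, 2, 3, 6, 347, 694, 1041, 2082.
Check each in increasing order: 1392^1 ≡ 1392;  1392^2 ≡ 474;  1392^3 ≡ 1580;  1392^6 ≡ 966;  1392^347 ≡ 450;  1392^694 ≡ 449;  1392^1041 ≡ 2082;  1392^2082 ≡ 1.
Smallest exponent giving 1 is 2082.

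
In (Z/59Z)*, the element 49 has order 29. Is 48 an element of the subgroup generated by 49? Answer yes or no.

yes

48 ∈ ⟨49⟩ iff 48^29 ≡ 1 (mod 59), since |⟨49⟩| = 29.
48^29 mod 59 = 1.
Since 1 = 1, 48 lies in the subgroup.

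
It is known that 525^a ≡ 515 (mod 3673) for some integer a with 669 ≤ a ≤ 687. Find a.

681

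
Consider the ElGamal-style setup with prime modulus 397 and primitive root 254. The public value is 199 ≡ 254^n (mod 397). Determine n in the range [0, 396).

243

Baby-step giant-step with m = ceil(sqrt(396)) = 20.
Baby table (254^j mod 397 for j=0..19):
  0:1  1:254  2:202  3:95  4:310  5:134  6:291  7:72
  8:26  9:252  10:91  11:88  12:120  13:308  14:23  15:284
  16:279  17:200  18:381  19:303
Giant step factor: 254^(-20) ≡ 319 (mod 397).
Scan 199·319^i mod 397 for i = 0, 1, …:
  i=0: 199   i=1: 358   i=2: 263   i=3: 130
  i=4: 182   i=5: 96   i=6: 55   i=7: 77
  i=8: 346   i=9: 8   i=10: 170   i=11: 238
  i=12: 95
Match at i=12, j=3: n = 12·20 + 3 = 243.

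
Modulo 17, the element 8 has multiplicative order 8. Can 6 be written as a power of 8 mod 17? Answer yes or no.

no

⟨8⟩ has order 8; its elements mod 17 are {1, 2, 4, 8, 9, 13, 15, 16}.
6 is not in this set.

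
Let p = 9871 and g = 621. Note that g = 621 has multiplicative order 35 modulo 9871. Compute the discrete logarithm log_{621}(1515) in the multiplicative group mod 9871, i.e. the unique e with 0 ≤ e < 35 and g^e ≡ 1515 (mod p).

Successive powers of 621 modulo 9871:
  621^0=1  621^1=621  621^2=672  621^3=2730  621^4=7389  621^5=8425
  621^6=295  621^7=5517  621^8=820  621^9=5799  621^10=8135  621^11=7754
  621^12=8057  621^13=8671  621^14=4996  621^15=3022  621^16=1172  621^17=7229
  621^18=7775  621^19=1356  621^20=3041  621^21=3100  621^22=255  621^23=419
  621^24=3553  621^25=5180  621^26=8705  621^27=6368  621^28=6128  621^29=5153
  621^30=1809  621^31=7966  621^32=1515
So 621^32 ≡ 1515 (mod 9871), giving e = 32.

32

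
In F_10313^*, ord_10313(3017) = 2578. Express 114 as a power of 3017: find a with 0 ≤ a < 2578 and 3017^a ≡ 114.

Baby-step giant-step with m = ceil(sqrt(2578)) = 51.
Baby table (3017^j mod 10313 for j=0..50):
  0:1  1:3017  2:6223  3:5131  4:414  5:1165  6:8385  7:10069
  8:6388  9:7912  10:6222  11:2114  12:4504  13:6347  14:7971  15:8904
  16:8316  17:8156  18:10147  19:4515  20:8595  21:4233  22:3467  23:2557
  24:345  25:9565  26:1831  27:6672  28:8761  29:10031  30:5185  31:8637
  32:7191  33:7008  34:1486  35:7420  36:6930  37:3359  38:6737  39:8919
  40:2006  41:8684  42:4608  43:412  44:5444  45:6252  46:10120  47:5560
  48:5582  49:10078  50:2602
Giant step factor: 3017^(-51) ≡ 4679 (mod 10313).
Scan 114·4679^i mod 10313 for i = 0, 1, …:
  i=0: 114   i=1: 7443   i=2: 9109   i=3: 7695
  i=4: 2222   i=5: 1234   i=6: 8919
Match at i=6, j=39: a = 6·51 + 39 = 345.

345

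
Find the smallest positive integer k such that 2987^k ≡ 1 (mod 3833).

3832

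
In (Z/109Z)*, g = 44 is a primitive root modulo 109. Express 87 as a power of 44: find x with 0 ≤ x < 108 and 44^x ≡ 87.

58

Baby-step giant-step with m = ceil(sqrt(108)) = 11.
Baby table (44^j mod 109 for j=0..10):
  0:1  1:44  2:83  3:55  4:22  5:96  6:82  7:11
  8:48  9:41  10:60
Giant step factor: 44^(-11) ≡ 50 (mod 109).
Scan 87·50^i mod 109 for i = 0, 1, …:
  i=0: 87   i=1: 99   i=2: 45   i=3: 70
  i=4: 12   i=5: 55
Match at i=5, j=3: x = 5·11 + 3 = 58.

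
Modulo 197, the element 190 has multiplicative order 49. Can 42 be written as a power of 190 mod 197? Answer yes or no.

yes

42 ∈ ⟨190⟩ iff 42^49 ≡ 1 (mod 197), since |⟨190⟩| = 49.
42^49 mod 197 = 1.
Since 1 = 1, 42 lies in the subgroup.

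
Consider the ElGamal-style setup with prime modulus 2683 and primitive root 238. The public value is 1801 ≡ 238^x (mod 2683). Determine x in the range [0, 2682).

792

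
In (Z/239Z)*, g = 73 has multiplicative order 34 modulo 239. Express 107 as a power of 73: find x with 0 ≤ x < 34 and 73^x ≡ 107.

29

Successive powers of 73 modulo 239:
  73^0=1  73^1=73  73^2=71  73^3=164  73^4=22  73^5=172
  73^6=128  73^7=23  73^8=6  73^9=199  73^10=187  73^11=28
  73^12=132  73^13=76  73^14=51  73^15=138  73^16=36  73^17=238
  73^18=166  73^19=168  73^20=75  73^21=217  73^22=67  73^23=111
  73^24=216  73^25=233  73^26=40  73^27=52  73^28=211  73^29=107
So 73^29 ≡ 107 (mod 239), giving x = 29.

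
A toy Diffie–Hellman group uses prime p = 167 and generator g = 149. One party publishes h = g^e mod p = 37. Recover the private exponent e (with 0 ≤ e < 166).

Successive powers of 149 modulo 167:
  149^0=1  149^1=149  149^2=157  149^3=13  149^4=100  149^5=37
So 149^5 ≡ 37 (mod 167), giving e = 5.

5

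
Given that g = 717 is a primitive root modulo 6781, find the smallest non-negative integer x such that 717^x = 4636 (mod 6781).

1835

Baby-step giant-step with m = ceil(sqrt(6780)) = 83.
Baby table (717^j mod 6781 for j=0..82):
  0:1  1:717  2:5514  3:215  4:4973  5:5616  6:5539  7:4578
  8:422  9:4210  10:1025  11:2577  12:3277  13:3383  14:4794  15:6112
  16:1778  17:6779  18:5347  19:2534  20:6351  21:3616  22:2330  23:2484
  24:4406  25:5937  26:5142  27:4731  28:1627  29:227  30:15  31:3974
  32:1338  33:3225  34:4  35:2868  36:1713  37:860  38:6330  39:2121
  40:1813  41:4750  42:1688  43:3278  44:4100  45:3527  46:6327  47:6751
  48:5614  49:4105  50:331  51:6773  52:1045  53:3355  54:5061  55:902
  56:2539  57:3155  58:4062  59:3405  60:225  61:5362  62:6508  63:908
  64:60  65:2334  66:5352  67:6119  68:16  69:4691  70:71  71:3440
  72:4977  73:1703  74:471  75:5438  76:6752  77:6331  78:2838  79:546
  80:4965  81:6661  82:2113
Giant step factor: 717^(-83) ≡ 3642 (mod 6781).
Scan 4636·3642^i mod 6781 for i = 0, 1, …:
  i=0: 4636   i=1: 6403   i=2: 6648   i=3: 3846
  i=4: 4367   i=5: 3169   i=6: 236   i=7: 5106
  i=8: 2550   i=9: 3911     …   i=21: 2686
  i=22: 4210
Match at i=22, j=9: x = 22·83 + 9 = 1835.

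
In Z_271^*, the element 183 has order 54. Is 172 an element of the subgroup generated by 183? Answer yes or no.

172 ∈ ⟨183⟩ iff 172^54 ≡ 1 (mod 271), since |⟨183⟩| = 54.
172^54 mod 271 = 100.
Since 100 ≠ 1, 172 does not lie in the subgroup.

no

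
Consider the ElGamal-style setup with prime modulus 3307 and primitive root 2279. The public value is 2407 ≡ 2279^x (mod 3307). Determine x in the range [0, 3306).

Baby-step giant-step with m = ceil(sqrt(3306)) = 58.
Baby table (2279^j mod 3307 for j=0..57):
  0:1  1:2279  2:1851  3:2004  4:149  5:2257  6:1318  7:966
  8:2359  9:2286  10:1269  11:1733  12:949  13:3300  14:582  15:271
  16:2507  17:2264  18:736  19:695  20:3159  21:22  22:533  23:1038
  24:1097  25:3278  26:49  27:2540  28:1410  29:2293  30:687  31:1462
  32:1749  33:1036  34:3153  35:2883  36:2655  37:2242  38:203  39:2964
  40:2062  41:51  42:484  43:1805  44:2994  45:985  46:2669  47:1078
  48:2968  49:1257  50:841  51:1886  52:2401  53:2101  54:2950  55:3226
  56:593  57:2191
Giant step factor: 2279^(-58) ≡ 1577 (mod 3307).
Scan 2407·1577^i mod 3307 for i = 0, 1, …:
  i=0: 2407   i=1: 2710   i=2: 1026   i=3: 879
  i=4: 550   i=5: 916   i=6: 2680   i=7: 14
  i=8: 2236   i=9: 910     …   i=15: 2067
  i=16: 2264
Match at i=16, j=17: x = 16·58 + 17 = 945.

945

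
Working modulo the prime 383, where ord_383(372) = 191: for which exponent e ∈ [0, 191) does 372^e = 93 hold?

Successive powers of 372 modulo 383:
  372^0=1  372^1=372  372^2=121  372^3=201  372^4=87  372^5=192
  372^6=186  372^7=252  372^8=292  372^9=235  372^10=96  372^11=93
So 372^11 ≡ 93 (mod 383), giving e = 11.

11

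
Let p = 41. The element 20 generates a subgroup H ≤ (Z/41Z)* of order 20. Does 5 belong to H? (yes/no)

5 ∈ ⟨20⟩ iff 5^20 ≡ 1 (mod 41), since |⟨20⟩| = 20.
5^20 mod 41 = 1.
Since 1 = 1, 5 lies in the subgroup.

yes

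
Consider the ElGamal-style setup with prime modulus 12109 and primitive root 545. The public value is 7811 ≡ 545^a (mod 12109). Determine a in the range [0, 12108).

7511

Baby-step giant-step with m = ceil(sqrt(12108)) = 111.
Baby table (545^j mod 12109 for j=0..110):
  0:1  1:545  2:6409  3:5513  4:1553  5:10864  6:11688  7:626
  8:2118  9:3955  10:73  11:3458  12:7715  13:2852  14:4388  15:5987
  16:5594  17:9371  18:9306  19:10208  20:5329  21:10254  22:6181  23:2343
  24:5490  25:1127  26:8765  27:5979  28:1234  29:6535  30:1529  31:9893
  32:3180  33:1513  34:1173  35:9617  36:10177  37:543  38:5319  39:4804
  40:2636  41:7758  42:2069  43:1468  44:866  45:11828  46:4272  47:3312
  48:799  49:11640  50:10793  51:9320  52:5729  53:10292  54:2673  55:3705
  56:9131  57:11705  58:9891  59:2090  60:804  61:2256  62:6511  63:558
  64:1385  65:4067  66:568  67:6835  68:7612  69:7262  70:10256  71:7271
  72:3052  73:4407  74:4233  75:6275  76:5137  77:2486  78:10771  79:9439
  80:10039  81:10096  82:4834  83:6877  84:6284  85:10042  86:11731  87:11952
  88:11307  89:10943  90:6307  91:10468  92:1721  93:5552  94:10699  95:6526
  96:8733  97:648  98:1999  99:11754  100:269  101:1297  102:4543  103:5699
  104:6051  105:4147  106:7841  107:10977  108:619  109:10412  110:7528
Giant step factor: 545^(-111) ≡ 2277 (mod 12109).
Scan 7811·2277^i mod 12109 for i = 0, 1, …:
  i=0: 7811   i=1: 9635   i=2: 9496   i=3: 7827
  i=4: 9740   i=5: 6401   i=6: 7950   i=7: 11304
  i=8: 7583   i=9: 11166     …   i=66: 991
  i=67: 4233
Match at i=67, j=74: a = 67·111 + 74 = 7511.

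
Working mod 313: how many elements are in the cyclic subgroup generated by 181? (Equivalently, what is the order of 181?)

78

The order of 181 must divide p − 1 = 312 = 2^3 · 3 · 13.
Divisors: 1, 2, 3, 4, 6, 8, 12, 13, 24, 26, 39, 52, 78, 104, 156, 312.
Check each in increasing order: 181^1 ≡ 181;  181^2 ≡ 209;  181^3 ≡ 269;  181^4 ≡ 174;  181^6 ≡ 58;  181^8 ≡ 228;  181^12 ≡ 234;  181^13 ≡ 99;  181^24 ≡ 294;  181^26 ≡ 98;  181^39 ≡ 312;  181^52 ≡ 214;  181^78 ≡ 1.
Smallest exponent giving 1 is 78.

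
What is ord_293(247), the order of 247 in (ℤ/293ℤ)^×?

The order of 247 must divide p − 1 = 292 = 2^2 · 73.
Divisors: 1, 2, 4, 73, 146, 292.
Check each in increasing order: 247^1 ≡ 247;  247^2 ≡ 65;  247^4 ≡ 123;  247^73 ≡ 292;  247^146 ≡ 1.
Smallest exponent giving 1 is 146.

146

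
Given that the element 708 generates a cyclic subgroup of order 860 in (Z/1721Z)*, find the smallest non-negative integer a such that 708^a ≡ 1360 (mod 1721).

158

Baby-step giant-step with m = ceil(sqrt(860)) = 30.
Baby table (708^j mod 1721 for j=0..29):
  0:1  1:708  2:453  3:618  4:410  5:1152  6:1583  7:393
  8:1163  9:766  10:213  11:1077  12:113  13:838  14:1280  15:994
  16:1584  17:1101  18:1616  19:1384  20:623  21:508  22:1696  23:1231
  24:722  25:39  26:76  27:457  28:8  29:501
Giant step factor: 708^(-30) ≡ 539 (mod 1721).
Scan 1360·539^i mod 1721 for i = 0, 1, …:
  i=0: 1360   i=1: 1615   i=2: 1380   i=3: 348
  i=4: 1704   i=5: 1163
Match at i=5, j=8: a = 5·30 + 8 = 158.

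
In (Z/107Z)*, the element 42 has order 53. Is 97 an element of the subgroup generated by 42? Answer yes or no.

no

97 ∈ ⟨42⟩ iff 97^53 ≡ 1 (mod 107), since |⟨42⟩| = 53.
97^53 mod 107 = 106.
Since 106 ≠ 1, 97 does not lie in the subgroup.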